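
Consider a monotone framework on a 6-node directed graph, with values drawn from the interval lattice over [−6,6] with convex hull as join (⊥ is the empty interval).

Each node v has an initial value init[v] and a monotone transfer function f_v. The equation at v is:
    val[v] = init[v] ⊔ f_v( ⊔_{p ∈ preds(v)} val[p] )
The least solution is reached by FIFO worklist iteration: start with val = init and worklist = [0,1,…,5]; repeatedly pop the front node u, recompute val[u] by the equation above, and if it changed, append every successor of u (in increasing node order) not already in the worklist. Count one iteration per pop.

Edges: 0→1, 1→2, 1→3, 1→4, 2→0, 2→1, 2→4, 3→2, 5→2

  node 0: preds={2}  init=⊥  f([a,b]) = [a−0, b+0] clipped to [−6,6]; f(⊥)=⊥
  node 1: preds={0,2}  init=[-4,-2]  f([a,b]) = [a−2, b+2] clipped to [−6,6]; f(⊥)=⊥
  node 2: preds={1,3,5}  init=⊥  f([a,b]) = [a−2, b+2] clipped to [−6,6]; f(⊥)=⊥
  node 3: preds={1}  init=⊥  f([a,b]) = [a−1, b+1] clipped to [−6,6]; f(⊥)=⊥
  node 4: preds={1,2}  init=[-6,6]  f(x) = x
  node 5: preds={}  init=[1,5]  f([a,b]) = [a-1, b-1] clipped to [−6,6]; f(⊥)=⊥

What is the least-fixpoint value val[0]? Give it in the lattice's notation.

Worklist (12 pops):
  #1 pop 0: in=⊥ → ⊥ (no change)
  #2 pop 1: in=⊥ → [-4,-2] (no change)
  #3 pop 2: in=[-4,5] → [-6,6] (was ⊥); enqueue [0,1]
  #4 pop 3: in=[-4,-2] → [-5,-1] (was ⊥); enqueue [2]
  #5 pop 4: in=[-6,6] → [-6,6] (no change)
  #6 pop 5: in=⊥ → [1,5] (no change)
  #7 pop 0: in=[-6,6] → [-6,6] (was ⊥); enqueue []
  #8 pop 1: in=[-6,6] → [-6,6] (was [-4,-2]); enqueue [3,4]
  #9 pop 2: in=[-6,6] → [-6,6] (no change)
  #10 pop 3: in=[-6,6] → [-6,6] (was [-5,-1]); enqueue [2]
  #11 pop 4: in=[-6,6] → [-6,6] (no change)
  #12 pop 2: in=[-6,6] → [-6,6] (no change)

Fixpoint:
  val[0] = [-6,6]
  val[1] = [-6,6]
  val[2] = [-6,6]
  val[3] = [-6,6]
  val[4] = [-6,6]
  val[5] = [1,5]

[-6,6]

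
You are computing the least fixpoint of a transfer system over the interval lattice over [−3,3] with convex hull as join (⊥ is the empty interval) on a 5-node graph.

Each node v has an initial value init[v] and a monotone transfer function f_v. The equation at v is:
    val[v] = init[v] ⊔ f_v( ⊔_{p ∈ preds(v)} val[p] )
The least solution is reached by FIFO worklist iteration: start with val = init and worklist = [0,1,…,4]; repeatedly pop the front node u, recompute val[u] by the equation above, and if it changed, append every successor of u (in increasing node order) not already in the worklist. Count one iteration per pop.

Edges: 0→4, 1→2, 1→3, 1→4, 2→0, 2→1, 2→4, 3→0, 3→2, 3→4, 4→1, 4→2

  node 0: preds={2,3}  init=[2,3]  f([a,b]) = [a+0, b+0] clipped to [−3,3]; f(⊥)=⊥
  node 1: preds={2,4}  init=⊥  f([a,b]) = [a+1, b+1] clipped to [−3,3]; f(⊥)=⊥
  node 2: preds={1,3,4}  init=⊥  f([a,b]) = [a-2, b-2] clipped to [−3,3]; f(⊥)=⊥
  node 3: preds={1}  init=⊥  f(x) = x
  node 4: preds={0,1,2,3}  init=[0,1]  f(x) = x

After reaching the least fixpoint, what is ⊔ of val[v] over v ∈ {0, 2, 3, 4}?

Iteration log — 18 steps:
  step 1. node 0  ⊔preds=⊥  new=[2,3]  stable
  step 2. node 1  ⊔preds=[0,1]  new=[1,2]  old=⊥  +wl: 
  step 3. node 2  ⊔preds=[0,2]  new=[-2,0]  old=⊥  +wl: 0,1
  step 4. node 3  ⊔preds=[1,2]  new=[1,2]  old=⊥  +wl: 2
  step 5. node 4  ⊔preds=[-2,3]  new=[-2,3]  old=[0,1]  +wl: 
  step 6. node 0  ⊔preds=[-2,2]  new=[-2,3]  old=[2,3]  +wl: 4
  step 7. node 1  ⊔preds=[-2,3]  new=[-1,3]  old=[1,2]  +wl: 3
  step 8. node 2  ⊔preds=[-2,3]  new=[-3,1]  old=[-2,0]  +wl: 0,1
  step 9. node 4  ⊔preds=[-3,3]  new=[-3,3]  old=[-2,3]  +wl: 2
  step 10. node 3  ⊔preds=[-1,3]  new=[-1,3]  old=[1,2]  +wl: 4
  step 11. node 0  ⊔preds=[-3,3]  new=[-3,3]  old=[-2,3]  +wl: 
  step 12. node 1  ⊔preds=[-3,3]  new=[-2,3]  old=[-1,3]  +wl: 3
  step 13. node 2  ⊔preds=[-3,3]  new=[-3,1]  stable
  step 14. node 4  ⊔preds=[-3,3]  new=[-3,3]  stable
  step 15. node 3  ⊔preds=[-2,3]  new=[-2,3]  old=[-1,3]  +wl: 0,2,4
  step 16. node 0  ⊔preds=[-3,3]  new=[-3,3]  stable
  step 17. node 2  ⊔preds=[-3,3]  new=[-3,1]  stable
  step 18. node 4  ⊔preds=[-3,3]  new=[-3,3]  stable

Least fixpoint reached:
  node 0: [-3,3]
  node 1: [-2,3]
  node 2: [-3,1]
  node 3: [-2,3]
  node 4: [-3,3]

[-3,3]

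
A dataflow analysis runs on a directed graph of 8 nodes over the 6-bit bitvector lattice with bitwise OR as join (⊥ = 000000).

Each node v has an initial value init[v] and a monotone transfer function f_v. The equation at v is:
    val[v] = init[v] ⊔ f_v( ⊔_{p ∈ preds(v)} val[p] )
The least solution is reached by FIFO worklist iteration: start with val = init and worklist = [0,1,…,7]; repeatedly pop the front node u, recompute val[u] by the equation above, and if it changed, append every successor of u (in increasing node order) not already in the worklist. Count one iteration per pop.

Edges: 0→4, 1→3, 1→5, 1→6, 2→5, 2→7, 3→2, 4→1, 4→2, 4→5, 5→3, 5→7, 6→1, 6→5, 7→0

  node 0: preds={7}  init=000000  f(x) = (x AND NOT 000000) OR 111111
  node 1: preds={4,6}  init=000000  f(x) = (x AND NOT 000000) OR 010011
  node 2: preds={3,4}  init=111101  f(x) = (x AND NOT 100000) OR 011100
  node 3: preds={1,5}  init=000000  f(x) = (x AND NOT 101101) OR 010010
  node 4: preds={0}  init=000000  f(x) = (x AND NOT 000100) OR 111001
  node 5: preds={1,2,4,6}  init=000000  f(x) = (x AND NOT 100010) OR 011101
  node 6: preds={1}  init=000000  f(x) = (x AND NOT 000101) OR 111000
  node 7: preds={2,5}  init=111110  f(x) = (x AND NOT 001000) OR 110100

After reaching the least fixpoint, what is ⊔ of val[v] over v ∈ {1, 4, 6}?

111011

Iteration log — 15 steps:
  step 1. node 0  ⊔preds=111110  new=111111  old=000000  +wl: 
  step 2. node 1  ⊔preds=000000  new=010011  old=000000  +wl: 
  step 3. node 2  ⊔preds=000000  new=111101  stable
  step 4. node 3  ⊔preds=010011  new=010010  old=000000  +wl: 2
  step 5. node 4  ⊔preds=111111  new=111011  old=000000  +wl: 1
  step 6. node 5  ⊔preds=111111  new=011101  old=000000  +wl: 3
  step 7. node 6  ⊔preds=010011  new=111010  old=000000  +wl: 5
  step 8. node 7  ⊔preds=111101  new=111111  old=111110  +wl: 0
  step 9. node 2  ⊔preds=111011  new=111111  old=111101  +wl: 7
  step 10. node 1  ⊔preds=111011  new=111011  old=010011  +wl: 6
  step 11. node 3  ⊔preds=111111  new=010010  stable
  step 12. node 5  ⊔preds=111111  new=011101  stable
  step 13. node 0  ⊔preds=111111  new=111111  stable
  step 14. node 7  ⊔preds=111111  new=111111  stable
  step 15. node 6  ⊔preds=111011  new=111010  stable

Least fixpoint reached:
  node 0: 111111
  node 1: 111011
  node 2: 111111
  node 3: 010010
  node 4: 111011
  node 5: 011101
  node 6: 111010
  node 7: 111111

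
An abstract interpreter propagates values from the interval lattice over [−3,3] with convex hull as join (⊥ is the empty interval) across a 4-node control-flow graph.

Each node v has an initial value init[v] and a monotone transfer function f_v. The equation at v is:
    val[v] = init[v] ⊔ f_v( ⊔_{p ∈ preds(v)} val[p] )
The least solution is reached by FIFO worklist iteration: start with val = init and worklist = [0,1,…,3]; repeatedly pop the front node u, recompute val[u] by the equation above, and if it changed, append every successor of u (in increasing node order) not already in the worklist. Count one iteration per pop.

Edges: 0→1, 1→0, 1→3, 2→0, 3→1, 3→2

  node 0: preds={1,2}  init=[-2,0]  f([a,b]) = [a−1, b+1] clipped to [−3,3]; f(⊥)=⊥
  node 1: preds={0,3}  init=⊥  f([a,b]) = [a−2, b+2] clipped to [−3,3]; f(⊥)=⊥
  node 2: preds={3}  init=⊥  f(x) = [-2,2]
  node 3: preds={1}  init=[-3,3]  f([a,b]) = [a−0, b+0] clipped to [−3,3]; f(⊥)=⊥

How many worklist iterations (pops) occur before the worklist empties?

6

Worklist (6 pops):
  #1 pop 0: in=⊥ → [-2,0] (no change)
  #2 pop 1: in=[-3,3] → [-3,3] (was ⊥); enqueue [0]
  #3 pop 2: in=[-3,3] → [-2,2] (was ⊥); enqueue []
  #4 pop 3: in=[-3,3] → [-3,3] (no change)
  #5 pop 0: in=[-3,3] → [-3,3] (was [-2,0]); enqueue [1]
  #6 pop 1: in=[-3,3] → [-3,3] (no change)

Fixpoint:
  val[0] = [-3,3]
  val[1] = [-3,3]
  val[2] = [-2,2]
  val[3] = [-3,3]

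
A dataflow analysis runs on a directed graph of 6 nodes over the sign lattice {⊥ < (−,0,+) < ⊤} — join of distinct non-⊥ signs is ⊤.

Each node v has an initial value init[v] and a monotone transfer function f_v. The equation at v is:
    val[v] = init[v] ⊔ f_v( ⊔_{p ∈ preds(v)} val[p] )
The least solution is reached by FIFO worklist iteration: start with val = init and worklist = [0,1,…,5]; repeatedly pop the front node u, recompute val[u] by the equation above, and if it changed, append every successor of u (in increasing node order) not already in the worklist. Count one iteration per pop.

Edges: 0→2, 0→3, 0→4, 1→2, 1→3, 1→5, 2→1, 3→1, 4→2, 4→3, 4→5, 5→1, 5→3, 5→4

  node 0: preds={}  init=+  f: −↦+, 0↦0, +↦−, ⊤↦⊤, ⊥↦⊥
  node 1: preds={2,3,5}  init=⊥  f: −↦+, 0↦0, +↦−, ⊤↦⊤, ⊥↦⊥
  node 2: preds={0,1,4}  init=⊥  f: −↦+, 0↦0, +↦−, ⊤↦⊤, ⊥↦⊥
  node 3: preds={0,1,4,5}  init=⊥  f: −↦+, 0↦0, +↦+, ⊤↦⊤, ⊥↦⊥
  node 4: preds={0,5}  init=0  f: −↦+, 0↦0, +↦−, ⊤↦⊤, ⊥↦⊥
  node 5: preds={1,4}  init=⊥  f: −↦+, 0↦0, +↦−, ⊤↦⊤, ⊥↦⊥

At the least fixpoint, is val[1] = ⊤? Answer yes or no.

Trace (11 dequeues):
  [1] u=0 | in ⊥ | out + | ==
  [2] u=1 | in ⊥ | out ⊥ | ==
  [3] u=2 | in ⊤ | out ⊤ | prev ⊥ | push {1}
  [4] u=3 | in ⊤ | out ⊤ | prev ⊥ | push {}
  [5] u=4 | in + | out ⊤ | prev 0 | push {2,3}
  [6] u=5 | in ⊤ | out ⊤ | prev ⊥ | push {4}
  [7] u=1 | in ⊤ | out ⊤ | prev ⊥ | push {5}
  [8] u=2 | in ⊤ | out ⊤ | ==
  [9] u=3 | in ⊤ | out ⊤ | ==
  [10] u=4 | in ⊤ | out ⊤ | ==
  [11] u=5 | in ⊤ | out ⊤ | ==

Converged values:
  [0] +
  [1] ⊤
  [2] ⊤
  [3] ⊤
  [4] ⊤
  [5] ⊤

yes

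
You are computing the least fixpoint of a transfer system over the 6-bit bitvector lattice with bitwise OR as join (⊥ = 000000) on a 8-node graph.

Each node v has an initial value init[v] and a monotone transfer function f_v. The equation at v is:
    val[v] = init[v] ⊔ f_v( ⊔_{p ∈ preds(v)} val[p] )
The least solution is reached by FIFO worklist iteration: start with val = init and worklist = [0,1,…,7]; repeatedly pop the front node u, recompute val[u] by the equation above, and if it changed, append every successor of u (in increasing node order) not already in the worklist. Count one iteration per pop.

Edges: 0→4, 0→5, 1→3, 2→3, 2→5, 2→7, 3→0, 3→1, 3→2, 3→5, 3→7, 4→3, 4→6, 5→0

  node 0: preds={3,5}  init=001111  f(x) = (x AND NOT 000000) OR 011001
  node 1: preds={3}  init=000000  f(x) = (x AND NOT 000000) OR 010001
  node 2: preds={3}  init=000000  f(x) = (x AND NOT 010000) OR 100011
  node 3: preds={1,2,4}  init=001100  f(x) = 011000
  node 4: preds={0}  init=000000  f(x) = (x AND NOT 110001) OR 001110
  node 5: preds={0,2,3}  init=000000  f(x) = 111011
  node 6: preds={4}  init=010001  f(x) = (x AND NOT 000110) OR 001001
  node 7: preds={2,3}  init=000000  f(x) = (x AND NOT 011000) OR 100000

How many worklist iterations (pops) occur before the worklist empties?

Trace (14 dequeues):
  [1] u=0 | in 001100 | out 011111 | prev 001111 | push {}
  [2] u=1 | in 001100 | out 011101 | prev 000000 | push {}
  [3] u=2 | in 001100 | out 101111 | prev 000000 | push {}
  [4] u=3 | in 111111 | out 011100 | prev 001100 | push {0,1,2}
  [5] u=4 | in 011111 | out 001110 | prev 000000 | push {3}
  [6] u=5 | in 111111 | out 111011 | prev 000000 | push {}
  [7] u=6 | in 001110 | out 011001 | prev 010001 | push {}
  [8] u=7 | in 111111 | out 100111 | prev 000000 | push {}
  [9] u=0 | in 111111 | out 111111 | prev 011111 | push {4,5}
  [10] u=1 | in 011100 | out 011101 | ==
  [11] u=2 | in 011100 | out 101111 | ==
  [12] u=3 | in 111111 | out 011100 | ==
  [13] u=4 | in 111111 | out 001110 | ==
  [14] u=5 | in 111111 | out 111011 | ==

Converged values:
  [0] 111111
  [1] 011101
  [2] 101111
  [3] 011100
  [4] 001110
  [5] 111011
  [6] 011001
  [7] 100111

14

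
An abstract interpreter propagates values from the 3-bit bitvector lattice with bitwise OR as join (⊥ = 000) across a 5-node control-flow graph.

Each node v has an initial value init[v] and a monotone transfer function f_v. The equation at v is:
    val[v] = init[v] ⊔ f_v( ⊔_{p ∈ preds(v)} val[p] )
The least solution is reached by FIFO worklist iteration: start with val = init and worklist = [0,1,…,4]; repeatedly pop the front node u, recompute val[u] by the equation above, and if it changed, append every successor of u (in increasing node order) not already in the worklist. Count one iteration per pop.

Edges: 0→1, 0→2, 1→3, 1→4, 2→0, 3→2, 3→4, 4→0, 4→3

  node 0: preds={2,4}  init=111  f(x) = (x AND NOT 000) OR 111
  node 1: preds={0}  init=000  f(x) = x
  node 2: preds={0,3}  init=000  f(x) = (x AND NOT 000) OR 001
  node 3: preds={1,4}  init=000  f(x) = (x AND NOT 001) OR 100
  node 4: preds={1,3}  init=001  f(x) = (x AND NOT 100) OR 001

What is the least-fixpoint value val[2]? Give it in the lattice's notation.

111

Worklist (8 pops):
  #1 pop 0: in=001 → 111 (no change)
  #2 pop 1: in=111 → 111 (was 000); enqueue []
  #3 pop 2: in=111 → 111 (was 000); enqueue [0]
  #4 pop 3: in=111 → 110 (was 000); enqueue [2]
  #5 pop 4: in=111 → 011 (was 001); enqueue [3]
  #6 pop 0: in=111 → 111 (no change)
  #7 pop 2: in=111 → 111 (no change)
  #8 pop 3: in=111 → 110 (no change)

Fixpoint:
  val[0] = 111
  val[1] = 111
  val[2] = 111
  val[3] = 110
  val[4] = 011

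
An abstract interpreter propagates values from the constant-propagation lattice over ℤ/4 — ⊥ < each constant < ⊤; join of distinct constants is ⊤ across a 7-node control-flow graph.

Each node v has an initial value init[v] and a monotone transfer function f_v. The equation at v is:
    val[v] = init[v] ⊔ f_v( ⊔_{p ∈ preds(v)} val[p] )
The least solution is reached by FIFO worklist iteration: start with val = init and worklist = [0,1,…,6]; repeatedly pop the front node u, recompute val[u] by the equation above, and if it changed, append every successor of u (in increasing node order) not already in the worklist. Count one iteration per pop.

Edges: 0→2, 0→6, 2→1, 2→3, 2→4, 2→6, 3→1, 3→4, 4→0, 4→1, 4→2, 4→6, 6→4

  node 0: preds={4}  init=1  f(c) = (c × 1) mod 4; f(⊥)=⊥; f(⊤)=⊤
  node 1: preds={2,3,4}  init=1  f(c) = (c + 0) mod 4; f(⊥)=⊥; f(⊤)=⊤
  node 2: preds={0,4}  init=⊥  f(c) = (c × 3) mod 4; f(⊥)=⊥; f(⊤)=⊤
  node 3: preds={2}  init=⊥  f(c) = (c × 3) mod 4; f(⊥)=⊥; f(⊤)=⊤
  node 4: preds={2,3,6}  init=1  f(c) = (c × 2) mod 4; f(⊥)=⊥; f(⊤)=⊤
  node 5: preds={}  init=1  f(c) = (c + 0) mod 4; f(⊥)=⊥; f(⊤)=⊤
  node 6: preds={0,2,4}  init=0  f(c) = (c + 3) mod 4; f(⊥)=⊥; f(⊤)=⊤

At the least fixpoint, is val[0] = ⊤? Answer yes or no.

yes

Worklist (16 pops):
  #1 pop 0: in=1 → 1 (no change)
  #2 pop 1: in=1 → 1 (no change)
  #3 pop 2: in=1 → 3 (was ⊥); enqueue [1]
  #4 pop 3: in=3 → 1 (was ⊥); enqueue []
  #5 pop 4: in=⊤ → ⊤ (was 1); enqueue [0,2]
  #6 pop 5: in=⊥ → 1 (no change)
  #7 pop 6: in=⊤ → ⊤ (was 0); enqueue [4]
  #8 pop 1: in=⊤ → ⊤ (was 1); enqueue []
  #9 pop 0: in=⊤ → ⊤ (was 1); enqueue [6]
  #10 pop 2: in=⊤ → ⊤ (was 3); enqueue [1,3]
  #11 pop 4: in=⊤ → ⊤ (no change)
  #12 pop 6: in=⊤ → ⊤ (no change)
  #13 pop 1: in=⊤ → ⊤ (no change)
  #14 pop 3: in=⊤ → ⊤ (was 1); enqueue [1,4]
  #15 pop 1: in=⊤ → ⊤ (no change)
  #16 pop 4: in=⊤ → ⊤ (no change)

Fixpoint:
  val[0] = ⊤
  val[1] = ⊤
  val[2] = ⊤
  val[3] = ⊤
  val[4] = ⊤
  val[5] = 1
  val[6] = ⊤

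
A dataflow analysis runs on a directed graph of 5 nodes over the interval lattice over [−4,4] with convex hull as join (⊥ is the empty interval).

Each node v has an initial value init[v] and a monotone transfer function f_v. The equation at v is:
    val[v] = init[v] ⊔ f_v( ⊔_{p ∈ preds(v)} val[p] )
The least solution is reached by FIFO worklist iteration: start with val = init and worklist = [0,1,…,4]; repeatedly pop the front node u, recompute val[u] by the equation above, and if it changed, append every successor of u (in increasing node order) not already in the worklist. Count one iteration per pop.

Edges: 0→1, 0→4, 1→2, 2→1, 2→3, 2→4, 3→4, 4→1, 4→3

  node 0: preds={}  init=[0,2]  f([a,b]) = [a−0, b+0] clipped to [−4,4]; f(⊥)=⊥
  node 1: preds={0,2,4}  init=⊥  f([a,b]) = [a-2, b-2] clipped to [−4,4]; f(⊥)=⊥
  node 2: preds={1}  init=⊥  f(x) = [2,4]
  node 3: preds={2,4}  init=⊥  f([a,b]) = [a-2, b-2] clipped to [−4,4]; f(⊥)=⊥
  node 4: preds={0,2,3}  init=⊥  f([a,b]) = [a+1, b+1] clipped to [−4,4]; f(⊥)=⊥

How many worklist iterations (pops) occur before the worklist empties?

22

Worklist (22 pops):
  #1 pop 0: in=⊥ → [0,2] (no change)
  #2 pop 1: in=[0,2] → [-2,0] (was ⊥); enqueue []
  #3 pop 2: in=[-2,0] → [2,4] (was ⊥); enqueue [1]
  #4 pop 3: in=[2,4] → [0,2] (was ⊥); enqueue []
  #5 pop 4: in=[0,4] → [1,4] (was ⊥); enqueue [3]
  #6 pop 1: in=[0,4] → [-2,2] (was [-2,0]); enqueue [2]
  #7 pop 3: in=[1,4] → [-1,2] (was [0,2]); enqueue [4]
  #8 pop 2: in=[-2,2] → [2,4] (no change)
  #9 pop 4: in=[-1,4] → [0,4] (was [1,4]); enqueue [1,3]
  #10 pop 1: in=[0,4] → [-2,2] (no change)
  #11 pop 3: in=[0,4] → [-2,2] (was [-1,2]); enqueue [4]
  #12 pop 4: in=[-2,4] → [-1,4] (was [0,4]); enqueue [1,3]
  #13 pop 1: in=[-1,4] → [-3,2] (was [-2,2]); enqueue [2]
  #14 pop 3: in=[-1,4] → [-3,2] (was [-2,2]); enqueue [4]
  #15 pop 2: in=[-3,2] → [2,4] (no change)
  #16 pop 4: in=[-3,4] → [-2,4] (was [-1,4]); enqueue [1,3]
  #17 pop 1: in=[-2,4] → [-4,2] (was [-3,2]); enqueue [2]
  #18 pop 3: in=[-2,4] → [-4,2] (was [-3,2]); enqueue [4]
  #19 pop 2: in=[-4,2] → [2,4] (no change)
  #20 pop 4: in=[-4,4] → [-3,4] (was [-2,4]); enqueue [1,3]
  #21 pop 1: in=[-3,4] → [-4,2] (no change)
  #22 pop 3: in=[-3,4] → [-4,2] (no change)

Fixpoint:
  val[0] = [0,2]
  val[1] = [-4,2]
  val[2] = [2,4]
  val[3] = [-4,2]
  val[4] = [-3,4]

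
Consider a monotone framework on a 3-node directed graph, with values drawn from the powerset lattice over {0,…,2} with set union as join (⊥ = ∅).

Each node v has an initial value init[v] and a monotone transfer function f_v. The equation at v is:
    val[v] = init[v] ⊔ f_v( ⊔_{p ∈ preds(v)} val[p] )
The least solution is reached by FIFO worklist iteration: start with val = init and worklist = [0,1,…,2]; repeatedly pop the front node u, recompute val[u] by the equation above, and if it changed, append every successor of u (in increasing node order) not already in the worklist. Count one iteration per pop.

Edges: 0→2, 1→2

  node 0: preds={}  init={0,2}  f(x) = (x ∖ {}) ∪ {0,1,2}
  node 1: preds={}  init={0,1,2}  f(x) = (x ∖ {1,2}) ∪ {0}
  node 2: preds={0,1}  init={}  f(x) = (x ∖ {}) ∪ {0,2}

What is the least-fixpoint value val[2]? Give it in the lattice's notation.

{0,1,2}

Worklist (3 pops):
  #1 pop 0: in={} → {0,1,2} (was {0,2}); enqueue []
  #2 pop 1: in={} → {0,1,2} (no change)
  #3 pop 2: in={0,1,2} → {0,1,2} (was {}); enqueue []

Fixpoint:
  val[0] = {0,1,2}
  val[1] = {0,1,2}
  val[2] = {0,1,2}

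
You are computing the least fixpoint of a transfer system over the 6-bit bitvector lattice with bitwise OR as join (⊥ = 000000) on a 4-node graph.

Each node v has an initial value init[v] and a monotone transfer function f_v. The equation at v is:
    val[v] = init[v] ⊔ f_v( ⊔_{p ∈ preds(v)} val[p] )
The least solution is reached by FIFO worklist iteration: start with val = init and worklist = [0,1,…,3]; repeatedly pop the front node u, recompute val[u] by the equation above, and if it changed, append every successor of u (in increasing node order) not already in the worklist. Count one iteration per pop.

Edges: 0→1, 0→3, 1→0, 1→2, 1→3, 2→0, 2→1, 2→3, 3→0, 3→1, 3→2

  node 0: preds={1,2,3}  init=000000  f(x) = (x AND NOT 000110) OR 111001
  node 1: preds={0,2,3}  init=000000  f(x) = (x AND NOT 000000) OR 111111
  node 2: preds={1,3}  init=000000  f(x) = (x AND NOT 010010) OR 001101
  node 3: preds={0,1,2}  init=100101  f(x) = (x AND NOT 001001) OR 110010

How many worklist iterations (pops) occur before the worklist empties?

7

Trace (7 dequeues):
  [1] u=0 | in 100101 | out 111001 | prev 000000 | push {}
  [2] u=1 | in 111101 | out 111111 | prev 000000 | push {0}
  [3] u=2 | in 111111 | out 101101 | prev 000000 | push {1}
  [4] u=3 | in 111111 | out 110111 | prev 100101 | push {2}
  [5] u=0 | in 111111 | out 111001 | ==
  [6] u=1 | in 111111 | out 111111 | ==
  [7] u=2 | in 111111 | out 101101 | ==

Converged values:
  [0] 111001
  [1] 111111
  [2] 101101
  [3] 110111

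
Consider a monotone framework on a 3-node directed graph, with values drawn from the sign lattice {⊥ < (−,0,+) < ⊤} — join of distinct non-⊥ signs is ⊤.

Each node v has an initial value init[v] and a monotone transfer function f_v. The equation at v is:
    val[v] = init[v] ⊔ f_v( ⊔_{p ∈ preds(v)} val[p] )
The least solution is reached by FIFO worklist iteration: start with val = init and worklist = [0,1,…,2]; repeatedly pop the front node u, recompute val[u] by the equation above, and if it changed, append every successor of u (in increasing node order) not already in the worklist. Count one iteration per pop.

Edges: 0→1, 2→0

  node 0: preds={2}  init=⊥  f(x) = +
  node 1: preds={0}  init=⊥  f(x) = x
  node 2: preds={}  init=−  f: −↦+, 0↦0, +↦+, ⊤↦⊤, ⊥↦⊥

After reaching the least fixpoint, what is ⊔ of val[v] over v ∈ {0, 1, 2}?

⊤

Worklist (3 pops):
  #1 pop 0: in=− → + (was ⊥); enqueue []
  #2 pop 1: in=+ → + (was ⊥); enqueue []
  #3 pop 2: in=⊥ → − (no change)

Fixpoint:
  val[0] = +
  val[1] = +
  val[2] = −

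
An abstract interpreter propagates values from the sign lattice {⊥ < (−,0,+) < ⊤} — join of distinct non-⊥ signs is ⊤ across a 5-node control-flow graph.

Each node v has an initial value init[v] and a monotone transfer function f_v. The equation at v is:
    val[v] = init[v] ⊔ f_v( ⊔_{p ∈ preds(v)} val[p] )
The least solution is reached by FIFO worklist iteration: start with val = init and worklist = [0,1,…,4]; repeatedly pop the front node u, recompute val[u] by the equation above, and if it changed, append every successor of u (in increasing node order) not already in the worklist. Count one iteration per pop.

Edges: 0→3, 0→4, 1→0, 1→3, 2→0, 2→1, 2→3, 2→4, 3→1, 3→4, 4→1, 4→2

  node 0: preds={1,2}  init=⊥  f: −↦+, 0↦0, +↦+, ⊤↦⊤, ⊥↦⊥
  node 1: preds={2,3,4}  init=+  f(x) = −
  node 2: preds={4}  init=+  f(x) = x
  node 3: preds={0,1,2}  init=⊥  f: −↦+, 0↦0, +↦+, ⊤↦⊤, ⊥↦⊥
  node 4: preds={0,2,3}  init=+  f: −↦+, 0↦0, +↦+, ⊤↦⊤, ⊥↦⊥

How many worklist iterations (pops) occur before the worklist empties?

Trace (12 dequeues):
  [1] u=0 | in + | out + | prev ⊥ | push {}
  [2] u=1 | in + | out ⊤ | prev + | push {0}
  [3] u=2 | in + | out + | ==
  [4] u=3 | in ⊤ | out ⊤ | prev ⊥ | push {1}
  [5] u=4 | in ⊤ | out ⊤ | prev + | push {2}
  [6] u=0 | in ⊤ | out ⊤ | prev + | push {3,4}
  [7] u=1 | in ⊤ | out ⊤ | ==
  [8] u=2 | in ⊤ | out ⊤ | prev + | push {0,1}
  [9] u=3 | in ⊤ | out ⊤ | ==
  [10] u=4 | in ⊤ | out ⊤ | ==
  [11] u=0 | in ⊤ | out ⊤ | ==
  [12] u=1 | in ⊤ | out ⊤ | ==

Converged values:
  [0] ⊤
  [1] ⊤
  [2] ⊤
  [3] ⊤
  [4] ⊤

12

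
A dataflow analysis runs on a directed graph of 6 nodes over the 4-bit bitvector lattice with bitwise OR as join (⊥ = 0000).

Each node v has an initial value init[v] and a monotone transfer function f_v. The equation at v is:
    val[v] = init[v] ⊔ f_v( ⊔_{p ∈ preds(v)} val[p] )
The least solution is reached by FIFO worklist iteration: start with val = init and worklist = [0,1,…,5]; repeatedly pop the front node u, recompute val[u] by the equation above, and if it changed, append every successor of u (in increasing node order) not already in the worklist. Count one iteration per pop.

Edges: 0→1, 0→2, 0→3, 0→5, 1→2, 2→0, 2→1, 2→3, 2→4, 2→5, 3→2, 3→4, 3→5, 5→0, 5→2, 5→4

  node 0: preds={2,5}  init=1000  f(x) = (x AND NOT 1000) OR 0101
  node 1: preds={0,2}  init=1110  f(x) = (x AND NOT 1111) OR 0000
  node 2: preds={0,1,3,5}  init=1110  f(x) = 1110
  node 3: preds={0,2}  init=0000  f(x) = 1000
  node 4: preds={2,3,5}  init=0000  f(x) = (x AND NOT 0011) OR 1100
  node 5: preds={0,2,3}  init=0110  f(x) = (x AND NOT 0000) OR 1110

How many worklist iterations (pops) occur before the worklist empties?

Iteration log — 9 steps:
  step 1. node 0  ⊔preds=1110  new=1111  old=1000  +wl: 
  step 2. node 1  ⊔preds=1111  new=1110  stable
  step 3. node 2  ⊔preds=1111  new=1110  stable
  step 4. node 3  ⊔preds=1111  new=1000  old=0000  +wl: 2
  step 5. node 4  ⊔preds=1110  new=1100  old=0000  +wl: 
  step 6. node 5  ⊔preds=1111  new=1111  old=0110  +wl: 0,4
  step 7. node 2  ⊔preds=1111  new=1110  stable
  step 8. node 0  ⊔preds=1111  new=1111  stable
  step 9. node 4  ⊔preds=1111  new=1100  stable

Least fixpoint reached:
  node 0: 1111
  node 1: 1110
  node 2: 1110
  node 3: 1000
  node 4: 1100
  node 5: 1111

9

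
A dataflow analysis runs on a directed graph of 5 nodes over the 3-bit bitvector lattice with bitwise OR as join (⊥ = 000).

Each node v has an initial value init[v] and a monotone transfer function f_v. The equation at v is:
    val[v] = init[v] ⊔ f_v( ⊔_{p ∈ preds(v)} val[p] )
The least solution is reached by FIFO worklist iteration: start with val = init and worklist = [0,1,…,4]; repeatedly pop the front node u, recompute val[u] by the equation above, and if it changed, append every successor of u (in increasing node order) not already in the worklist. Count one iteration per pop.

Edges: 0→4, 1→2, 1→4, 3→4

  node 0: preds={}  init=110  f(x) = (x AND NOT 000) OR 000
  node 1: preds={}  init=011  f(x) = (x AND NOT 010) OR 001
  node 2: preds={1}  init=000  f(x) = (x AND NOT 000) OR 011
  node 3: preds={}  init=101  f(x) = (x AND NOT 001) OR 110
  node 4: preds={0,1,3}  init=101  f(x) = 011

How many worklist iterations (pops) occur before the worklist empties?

Iteration log — 5 steps:
  step 1. node 0  ⊔preds=000  new=110  stable
  step 2. node 1  ⊔preds=000  new=011  stable
  step 3. node 2  ⊔preds=011  new=011  old=000  +wl: 
  step 4. node 3  ⊔preds=000  new=111  old=101  +wl: 
  step 5. node 4  ⊔preds=111  new=111  old=101  +wl: 

Least fixpoint reached:
  node 0: 110
  node 1: 011
  node 2: 011
  node 3: 111
  node 4: 111

5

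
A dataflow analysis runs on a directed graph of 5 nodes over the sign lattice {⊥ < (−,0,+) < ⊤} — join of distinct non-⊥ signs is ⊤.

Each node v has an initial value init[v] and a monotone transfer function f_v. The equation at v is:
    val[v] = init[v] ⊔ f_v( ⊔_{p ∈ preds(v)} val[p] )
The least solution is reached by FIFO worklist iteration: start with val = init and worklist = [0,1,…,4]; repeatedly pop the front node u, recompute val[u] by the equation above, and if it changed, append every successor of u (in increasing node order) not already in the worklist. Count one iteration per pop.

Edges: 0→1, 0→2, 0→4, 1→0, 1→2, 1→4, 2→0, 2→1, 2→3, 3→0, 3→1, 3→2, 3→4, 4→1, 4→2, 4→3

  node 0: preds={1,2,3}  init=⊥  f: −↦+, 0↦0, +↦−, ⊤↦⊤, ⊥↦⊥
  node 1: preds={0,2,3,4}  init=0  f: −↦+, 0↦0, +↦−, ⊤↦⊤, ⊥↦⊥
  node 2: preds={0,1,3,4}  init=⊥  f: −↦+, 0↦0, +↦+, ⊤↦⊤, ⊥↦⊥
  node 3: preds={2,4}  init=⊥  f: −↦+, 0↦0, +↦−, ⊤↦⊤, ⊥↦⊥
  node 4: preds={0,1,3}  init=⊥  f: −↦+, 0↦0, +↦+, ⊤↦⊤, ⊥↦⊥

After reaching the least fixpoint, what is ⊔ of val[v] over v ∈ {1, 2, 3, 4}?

0

Worklist (9 pops):
  #1 pop 0: in=0 → 0 (was ⊥); enqueue []
  #2 pop 1: in=0 → 0 (no change)
  #3 pop 2: in=0 → 0 (was ⊥); enqueue [0,1]
  #4 pop 3: in=0 → 0 (was ⊥); enqueue [2]
  #5 pop 4: in=0 → 0 (was ⊥); enqueue [3]
  #6 pop 0: in=0 → 0 (no change)
  #7 pop 1: in=0 → 0 (no change)
  #8 pop 2: in=0 → 0 (no change)
  #9 pop 3: in=0 → 0 (no change)

Fixpoint:
  val[0] = 0
  val[1] = 0
  val[2] = 0
  val[3] = 0
  val[4] = 0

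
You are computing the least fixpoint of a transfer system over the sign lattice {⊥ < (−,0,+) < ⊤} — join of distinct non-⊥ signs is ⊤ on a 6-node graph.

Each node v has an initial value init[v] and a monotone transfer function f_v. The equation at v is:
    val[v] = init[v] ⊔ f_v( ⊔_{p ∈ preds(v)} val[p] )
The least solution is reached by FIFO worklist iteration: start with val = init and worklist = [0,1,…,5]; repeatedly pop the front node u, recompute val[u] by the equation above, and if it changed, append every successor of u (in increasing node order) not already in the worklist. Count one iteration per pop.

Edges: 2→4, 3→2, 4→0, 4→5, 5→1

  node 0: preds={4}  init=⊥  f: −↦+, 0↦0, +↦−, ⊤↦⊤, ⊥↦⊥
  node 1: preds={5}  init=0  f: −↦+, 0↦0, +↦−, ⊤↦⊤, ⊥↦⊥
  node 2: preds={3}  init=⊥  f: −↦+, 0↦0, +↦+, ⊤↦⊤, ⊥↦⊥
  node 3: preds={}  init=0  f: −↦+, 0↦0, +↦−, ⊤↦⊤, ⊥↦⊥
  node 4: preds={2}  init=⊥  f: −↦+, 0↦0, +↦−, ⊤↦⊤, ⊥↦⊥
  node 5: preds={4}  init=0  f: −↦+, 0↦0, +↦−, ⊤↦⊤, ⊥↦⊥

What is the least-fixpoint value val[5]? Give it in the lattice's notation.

0

Trace (7 dequeues):
  [1] u=0 | in ⊥ | out ⊥ | ==
  [2] u=1 | in 0 | out 0 | ==
  [3] u=2 | in 0 | out 0 | prev ⊥ | push {}
  [4] u=3 | in ⊥ | out 0 | ==
  [5] u=4 | in 0 | out 0 | prev ⊥ | push {0}
  [6] u=5 | in 0 | out 0 | ==
  [7] u=0 | in 0 | out 0 | prev ⊥ | push {}

Converged values:
  [0] 0
  [1] 0
  [2] 0
  [3] 0
  [4] 0
  [5] 0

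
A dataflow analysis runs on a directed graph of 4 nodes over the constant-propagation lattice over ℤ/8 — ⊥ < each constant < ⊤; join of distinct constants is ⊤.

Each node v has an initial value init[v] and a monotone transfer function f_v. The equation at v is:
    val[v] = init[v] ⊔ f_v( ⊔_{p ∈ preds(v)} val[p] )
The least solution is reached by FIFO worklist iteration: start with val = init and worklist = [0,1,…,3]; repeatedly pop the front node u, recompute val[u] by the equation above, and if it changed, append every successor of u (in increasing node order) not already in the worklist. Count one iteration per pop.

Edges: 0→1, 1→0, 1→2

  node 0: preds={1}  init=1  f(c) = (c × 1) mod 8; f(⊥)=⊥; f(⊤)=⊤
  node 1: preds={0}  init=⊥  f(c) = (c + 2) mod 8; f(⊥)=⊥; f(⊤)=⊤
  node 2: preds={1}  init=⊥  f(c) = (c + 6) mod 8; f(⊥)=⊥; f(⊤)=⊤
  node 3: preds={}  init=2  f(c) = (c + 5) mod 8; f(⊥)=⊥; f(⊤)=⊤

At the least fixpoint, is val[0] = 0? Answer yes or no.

no

Worklist (8 pops):
  #1 pop 0: in=⊥ → 1 (no change)
  #2 pop 1: in=1 → 3 (was ⊥); enqueue [0]
  #3 pop 2: in=3 → 1 (was ⊥); enqueue []
  #4 pop 3: in=⊥ → 2 (no change)
  #5 pop 0: in=3 → ⊤ (was 1); enqueue [1]
  #6 pop 1: in=⊤ → ⊤ (was 3); enqueue [0,2]
  #7 pop 0: in=⊤ → ⊤ (no change)
  #8 pop 2: in=⊤ → ⊤ (was 1); enqueue []

Fixpoint:
  val[0] = ⊤
  val[1] = ⊤
  val[2] = ⊤
  val[3] = 2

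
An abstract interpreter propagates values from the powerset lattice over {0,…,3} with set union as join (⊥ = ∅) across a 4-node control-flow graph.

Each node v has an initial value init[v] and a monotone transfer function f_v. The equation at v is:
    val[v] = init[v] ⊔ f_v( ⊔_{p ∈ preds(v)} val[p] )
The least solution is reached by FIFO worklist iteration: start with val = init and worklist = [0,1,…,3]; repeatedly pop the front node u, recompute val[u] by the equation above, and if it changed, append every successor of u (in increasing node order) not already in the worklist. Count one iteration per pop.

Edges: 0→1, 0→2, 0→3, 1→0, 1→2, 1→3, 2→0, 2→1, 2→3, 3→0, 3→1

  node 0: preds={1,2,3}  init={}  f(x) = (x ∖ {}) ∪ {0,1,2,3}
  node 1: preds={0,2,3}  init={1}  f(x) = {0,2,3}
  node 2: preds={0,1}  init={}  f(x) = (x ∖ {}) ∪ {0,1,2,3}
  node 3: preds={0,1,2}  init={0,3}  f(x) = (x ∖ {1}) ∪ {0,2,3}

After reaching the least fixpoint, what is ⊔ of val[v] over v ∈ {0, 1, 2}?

{0,1,2,3}

Iteration log — 6 steps:
  step 1. node 0  ⊔preds={0,1,3}  new={0,1,2,3}  old={}  +wl: 
  step 2. node 1  ⊔preds={0,1,2,3}  new={0,1,2,3}  old={1}  +wl: 0
  step 3. node 2  ⊔preds={0,1,2,3}  new={0,1,2,3}  old={}  +wl: 1
  step 4. node 3  ⊔preds={0,1,2,3}  new={0,2,3}  old={0,3}  +wl: 
  step 5. node 0  ⊔preds={0,1,2,3}  new={0,1,2,3}  stable
  step 6. node 1  ⊔preds={0,1,2,3}  new={0,1,2,3}  stable

Least fixpoint reached:
  node 0: {0,1,2,3}
  node 1: {0,1,2,3}
  node 2: {0,1,2,3}
  node 3: {0,2,3}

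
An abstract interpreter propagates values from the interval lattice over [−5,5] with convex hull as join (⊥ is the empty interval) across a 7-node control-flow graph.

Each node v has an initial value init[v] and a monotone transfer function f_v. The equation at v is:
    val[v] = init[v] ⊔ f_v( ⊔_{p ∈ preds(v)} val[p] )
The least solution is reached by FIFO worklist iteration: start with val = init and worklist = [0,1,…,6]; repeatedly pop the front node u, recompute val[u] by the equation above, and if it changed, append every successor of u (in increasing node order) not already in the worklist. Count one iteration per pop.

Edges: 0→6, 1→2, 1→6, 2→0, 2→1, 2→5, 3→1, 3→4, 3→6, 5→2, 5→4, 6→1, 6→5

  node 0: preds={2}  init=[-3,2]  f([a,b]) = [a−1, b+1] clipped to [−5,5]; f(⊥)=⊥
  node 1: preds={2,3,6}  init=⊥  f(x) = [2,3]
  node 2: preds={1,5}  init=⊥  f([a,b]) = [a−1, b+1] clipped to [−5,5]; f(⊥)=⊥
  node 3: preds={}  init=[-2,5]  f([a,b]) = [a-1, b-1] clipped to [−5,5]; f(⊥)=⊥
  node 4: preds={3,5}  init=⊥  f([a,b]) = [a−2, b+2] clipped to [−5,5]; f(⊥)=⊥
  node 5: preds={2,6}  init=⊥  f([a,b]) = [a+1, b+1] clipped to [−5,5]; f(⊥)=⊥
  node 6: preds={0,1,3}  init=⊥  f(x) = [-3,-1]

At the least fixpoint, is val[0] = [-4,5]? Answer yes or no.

yes

Trace (21 dequeues):
  [1] u=0 | in ⊥ | out [-3,2] | ==
  [2] u=1 | in [-2,5] | out [2,3] | prev ⊥ | push {}
  [3] u=2 | in [2,3] | out [1,4] | prev ⊥ | push {0,1}
  [4] u=3 | in ⊥ | out [-2,5] | ==
  [5] u=4 | in [-2,5] | out [-4,5] | prev ⊥ | push {}
  [6] u=5 | in [1,4] | out [2,5] | prev ⊥ | push {2,4}
  [7] u=6 | in [-3,5] | out [-3,-1] | prev ⊥ | push {5}
  [8] u=0 | in [1,4] | out [-3,5] | prev [-3,2] | push {6}
  [9] u=1 | in [-3,5] | out [2,3] | ==
  [10] u=2 | in [2,5] | out [1,5] | prev [1,4] | push {0,1}
  [11] u=4 | in [-2,5] | out [-4,5] | ==
  [12] u=5 | in [-3,5] | out [-2,5] | prev [2,5] | push {2,4}
  [13] u=6 | in [-3,5] | out [-3,-1] | ==
  [14] u=0 | in [1,5] | out [-3,5] | ==
  [15] u=1 | in [-3,5] | out [2,3] | ==
  [16] u=2 | in [-2,5] | out [-3,5] | prev [1,5] | push {0,1,5}
  [17] u=4 | in [-2,5] | out [-4,5] | ==
  [18] u=0 | in [-3,5] | out [-4,5] | prev [-3,5] | push {6}
  [19] u=1 | in [-3,5] | out [2,3] | ==
  [20] u=5 | in [-3,5] | out [-2,5] | ==
  [21] u=6 | in [-4,5] | out [-3,-1] | ==

Converged values:
  [0] [-4,5]
  [1] [2,3]
  [2] [-3,5]
  [3] [-2,5]
  [4] [-4,5]
  [5] [-2,5]
  [6] [-3,-1]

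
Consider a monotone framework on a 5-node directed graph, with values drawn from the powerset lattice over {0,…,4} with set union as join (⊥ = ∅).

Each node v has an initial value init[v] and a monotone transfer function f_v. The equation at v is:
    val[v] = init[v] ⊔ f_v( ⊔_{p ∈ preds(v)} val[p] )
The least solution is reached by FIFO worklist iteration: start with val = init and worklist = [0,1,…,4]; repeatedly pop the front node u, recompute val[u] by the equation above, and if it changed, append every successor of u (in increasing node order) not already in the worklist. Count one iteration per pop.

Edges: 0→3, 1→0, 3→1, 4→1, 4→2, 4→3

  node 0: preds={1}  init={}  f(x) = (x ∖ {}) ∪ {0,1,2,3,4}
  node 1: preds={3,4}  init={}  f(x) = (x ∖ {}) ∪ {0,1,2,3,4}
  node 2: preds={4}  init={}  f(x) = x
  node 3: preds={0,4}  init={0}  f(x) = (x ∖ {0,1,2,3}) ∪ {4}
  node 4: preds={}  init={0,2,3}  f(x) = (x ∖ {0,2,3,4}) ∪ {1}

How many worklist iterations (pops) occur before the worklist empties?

9

Trace (9 dequeues):
  [1] u=0 | in {} | out {0,1,2,3,4} | prev {} | push {}
  [2] u=1 | in {0,2,3} | out {0,1,2,3,4} | prev {} | push {0}
  [3] u=2 | in {0,2,3} | out {0,2,3} | prev {} | push {}
  [4] u=3 | in {0,1,2,3,4} | out {0,4} | prev {0} | push {1}
  [5] u=4 | in {} | out {0,1,2,3} | prev {0,2,3} | push {2,3}
  [6] u=0 | in {0,1,2,3,4} | out {0,1,2,3,4} | ==
  [7] u=1 | in {0,1,2,3,4} | out {0,1,2,3,4} | ==
  [8] u=2 | in {0,1,2,3} | out {0,1,2,3} | prev {0,2,3} | push {}
  [9] u=3 | in {0,1,2,3,4} | out {0,4} | ==

Converged values:
  [0] {0,1,2,3,4}
  [1] {0,1,2,3,4}
  [2] {0,1,2,3}
  [3] {0,4}
  [4] {0,1,2,3}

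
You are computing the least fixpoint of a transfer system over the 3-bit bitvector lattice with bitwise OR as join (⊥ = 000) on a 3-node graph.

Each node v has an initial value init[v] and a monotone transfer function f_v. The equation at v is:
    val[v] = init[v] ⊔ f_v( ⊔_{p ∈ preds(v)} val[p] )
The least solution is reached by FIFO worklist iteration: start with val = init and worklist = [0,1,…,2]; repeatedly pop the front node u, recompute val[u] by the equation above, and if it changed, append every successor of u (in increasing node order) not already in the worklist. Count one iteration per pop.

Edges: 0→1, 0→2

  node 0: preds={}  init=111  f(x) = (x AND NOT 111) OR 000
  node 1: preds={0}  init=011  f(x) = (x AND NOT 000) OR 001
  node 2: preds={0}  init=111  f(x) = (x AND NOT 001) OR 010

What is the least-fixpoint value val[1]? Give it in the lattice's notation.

Iteration log — 3 steps:
  step 1. node 0  ⊔preds=000  new=111  stable
  step 2. node 1  ⊔preds=111  new=111  old=011  +wl: 
  step 3. node 2  ⊔preds=111  new=111  stable

Least fixpoint reached:
  node 0: 111
  node 1: 111
  node 2: 111

111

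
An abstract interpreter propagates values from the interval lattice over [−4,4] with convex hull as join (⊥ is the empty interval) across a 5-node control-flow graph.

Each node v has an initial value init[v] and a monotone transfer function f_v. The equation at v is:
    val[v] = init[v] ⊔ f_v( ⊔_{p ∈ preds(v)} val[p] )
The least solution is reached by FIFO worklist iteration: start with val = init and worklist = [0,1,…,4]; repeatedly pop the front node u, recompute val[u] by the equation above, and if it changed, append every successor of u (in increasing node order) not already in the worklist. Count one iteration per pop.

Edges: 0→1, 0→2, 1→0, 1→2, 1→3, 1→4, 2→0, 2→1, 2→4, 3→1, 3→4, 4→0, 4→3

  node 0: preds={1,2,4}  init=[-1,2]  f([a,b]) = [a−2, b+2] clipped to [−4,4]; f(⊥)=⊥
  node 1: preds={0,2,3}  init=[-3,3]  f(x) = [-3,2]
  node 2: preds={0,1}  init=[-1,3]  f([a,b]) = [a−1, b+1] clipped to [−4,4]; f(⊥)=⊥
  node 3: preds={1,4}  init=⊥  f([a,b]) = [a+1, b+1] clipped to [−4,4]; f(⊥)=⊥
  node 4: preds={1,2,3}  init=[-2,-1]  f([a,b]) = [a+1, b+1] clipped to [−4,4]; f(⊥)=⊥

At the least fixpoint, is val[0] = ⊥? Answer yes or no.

Iteration log — 8 steps:
  step 1. node 0  ⊔preds=[-3,3]  new=[-4,4]  old=[-1,2]  +wl: 
  step 2. node 1  ⊔preds=[-4,4]  new=[-3,3]  stable
  step 3. node 2  ⊔preds=[-4,4]  new=[-4,4]  old=[-1,3]  +wl: 0,1
  step 4. node 3  ⊔preds=[-3,3]  new=[-2,4]  old=⊥  +wl: 
  step 5. node 4  ⊔preds=[-4,4]  new=[-3,4]  old=[-2,-1]  +wl: 3
  step 6. node 0  ⊔preds=[-4,4]  new=[-4,4]  stable
  step 7. node 1  ⊔preds=[-4,4]  new=[-3,3]  stable
  step 8. node 3  ⊔preds=[-3,4]  new=[-2,4]  stable

Least fixpoint reached:
  node 0: [-4,4]
  node 1: [-3,3]
  node 2: [-4,4]
  node 3: [-2,4]
  node 4: [-3,4]

no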